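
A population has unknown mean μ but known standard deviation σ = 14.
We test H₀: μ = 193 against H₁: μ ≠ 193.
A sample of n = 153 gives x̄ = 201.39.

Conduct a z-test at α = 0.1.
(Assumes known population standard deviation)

Standard error: SE = σ/√n = 14/√153 = 1.1318
z-statistic: z = (x̄ - μ₀)/SE = (201.39 - 193)/1.1318 = 7.4130
Critical value: ±1.645
p-value < 0.0001
Decision: reject H₀

Answer: z = 7.4130, reject H₀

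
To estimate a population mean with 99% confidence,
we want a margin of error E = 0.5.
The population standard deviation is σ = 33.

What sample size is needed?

z_0.005 = 2.576
n = (z×σ/E)² = (2.576×33/0.5)²
n = 28905.4403
Round up: n = 28906

Answer: n = 28906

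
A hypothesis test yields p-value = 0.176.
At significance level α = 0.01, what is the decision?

Answer: fail to reject H₀

Derivation:
Compare p-value to α:
0.176 ≥ 0.01
Decision: fail to reject H₀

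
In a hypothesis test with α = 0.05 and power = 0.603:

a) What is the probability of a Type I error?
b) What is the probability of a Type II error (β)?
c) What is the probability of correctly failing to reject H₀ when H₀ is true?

a) Type I error probability = α = 0.05
b) Power = P(reject H₀ | H₁ true) = 1 - β = 0.603, so Type II error probability = β = 1 - Power = 0.397
c) P(fail to reject H₀ | H₀ true) = 1 - α = 0.95

Answer: a) 0.05, b) 0.397, c) 0.95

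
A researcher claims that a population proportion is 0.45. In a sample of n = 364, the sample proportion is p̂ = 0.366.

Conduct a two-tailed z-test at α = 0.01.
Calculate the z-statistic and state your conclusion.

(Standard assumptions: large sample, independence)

H₀: p = 0.45, H₁: p ≠ 0.45
Standard error: SE = √(p₀(1-p₀)/n) = √(0.45×0.55/364) = 0.026076
z-statistic: z = (p̂ - p₀)/SE = (0.366 - 0.45)/0.026076 = -3.2214
Critical value: z_0.005 = ±2.576
p-value = 0.0013
Decision: reject H₀ at α = 0.01

Answer: z = -3.2214, reject H₀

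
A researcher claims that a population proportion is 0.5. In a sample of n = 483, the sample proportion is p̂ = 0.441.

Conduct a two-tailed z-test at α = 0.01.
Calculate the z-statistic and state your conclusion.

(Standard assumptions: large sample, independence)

Answer: z = -2.5933, reject H₀

Derivation:
H₀: p = 0.5, H₁: p ≠ 0.5
Standard error: SE = √(p₀(1-p₀)/n) = √(0.5×0.5/483) = 0.022751
z-statistic: z = (p̂ - p₀)/SE = (0.441 - 0.5)/0.022751 = -2.5933
Critical value: z_0.005 = ±2.576
p-value = 0.0095
Decision: reject H₀ at α = 0.01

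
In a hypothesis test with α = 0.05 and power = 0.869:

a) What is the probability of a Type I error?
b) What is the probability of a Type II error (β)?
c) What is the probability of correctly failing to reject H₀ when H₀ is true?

Answer: a) 0.05, b) 0.131, c) 0.95

Derivation:
a) Type I error probability = α = 0.05
b) Power = P(reject H₀ | H₁ true) = 1 - β = 0.869, so Type II error probability = β = 1 - Power = 0.131
c) P(fail to reject H₀ | H₀ true) = 1 - α = 0.95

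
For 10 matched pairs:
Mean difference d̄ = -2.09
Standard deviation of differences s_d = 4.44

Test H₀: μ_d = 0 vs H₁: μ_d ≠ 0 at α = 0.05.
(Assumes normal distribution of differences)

df = n - 1 = 9
SE = s_d/√n = 4.44/√10 = 1.4041
t = d̄/SE = -2.09/1.4041 = -1.4885
Critical value: t_{0.025,9} = ±2.262
p-value ≈ 0.1708
Decision: fail to reject H₀

Answer: t = -1.4885, fail to reject H₀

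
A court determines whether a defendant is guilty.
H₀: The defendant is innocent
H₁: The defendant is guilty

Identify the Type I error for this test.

Answer: Convicting an innocent person

Derivation:
A Type I error (probability α) occurs when we reject a true H₀.
A Type II error (probability β) occurs when we fail to reject a false H₀.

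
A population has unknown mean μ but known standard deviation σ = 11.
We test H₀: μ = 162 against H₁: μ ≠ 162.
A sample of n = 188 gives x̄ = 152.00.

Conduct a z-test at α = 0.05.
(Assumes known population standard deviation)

Standard error: SE = σ/√n = 11/√188 = 0.8023
z-statistic: z = (x̄ - μ₀)/SE = (152.00 - 162)/0.8023 = -12.4642
Critical value: ±1.960
p-value < 0.0001
Decision: reject H₀

Answer: z = -12.4642, reject H₀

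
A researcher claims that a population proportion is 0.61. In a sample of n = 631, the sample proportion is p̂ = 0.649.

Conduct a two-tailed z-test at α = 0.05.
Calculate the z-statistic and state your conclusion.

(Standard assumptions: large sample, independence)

H₀: p = 0.61, H₁: p ≠ 0.61
Standard error: SE = √(p₀(1-p₀)/n) = √(0.61×0.39/631) = 0.019417
z-statistic: z = (p̂ - p₀)/SE = (0.649 - 0.61)/0.019417 = 2.0085
Critical value: z_0.025 = ±1.960
p-value = 0.0446
Decision: reject H₀ at α = 0.05

Answer: z = 2.0085, reject H₀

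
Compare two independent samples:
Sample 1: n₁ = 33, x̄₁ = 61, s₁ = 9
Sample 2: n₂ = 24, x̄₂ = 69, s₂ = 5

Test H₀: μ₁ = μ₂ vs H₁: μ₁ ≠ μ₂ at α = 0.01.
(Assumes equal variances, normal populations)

Pooled variance: s²_p = [32×9² + 23×5²]/(55) = 57.5818
s_p = 7.5883
SE = s_p×√(1/n₁ + 1/n₂) = 7.5883×√(1/33 + 1/24) = 2.0357
t = (x̄₁ - x̄₂)/SE = (61 - 69)/2.0357 = -3.9299
df = 55, t-critical = ±2.668
Decision: reject H₀

Answer: t = -3.9299, reject H₀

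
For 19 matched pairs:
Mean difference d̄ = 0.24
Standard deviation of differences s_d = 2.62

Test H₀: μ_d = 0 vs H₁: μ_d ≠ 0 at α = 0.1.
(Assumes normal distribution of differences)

df = n - 1 = 18
SE = s_d/√n = 2.62/√19 = 0.6011
t = d̄/SE = 0.24/0.6011 = 0.3993
Critical value: t_{0.05,18} = ±1.734
p-value ≈ 0.6944
Decision: fail to reject H₀

Answer: t = 0.3993, fail to reject H₀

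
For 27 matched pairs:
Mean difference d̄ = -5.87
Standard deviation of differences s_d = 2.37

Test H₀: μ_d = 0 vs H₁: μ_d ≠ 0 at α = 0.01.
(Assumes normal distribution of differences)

Answer: t = -12.8700, reject H₀

Derivation:
df = n - 1 = 26
SE = s_d/√n = 2.37/√27 = 0.4561
t = d̄/SE = -5.87/0.4561 = -12.8700
Critical value: t_{0.005,26} = ±2.779
p-value < 0.0001
Decision: reject H₀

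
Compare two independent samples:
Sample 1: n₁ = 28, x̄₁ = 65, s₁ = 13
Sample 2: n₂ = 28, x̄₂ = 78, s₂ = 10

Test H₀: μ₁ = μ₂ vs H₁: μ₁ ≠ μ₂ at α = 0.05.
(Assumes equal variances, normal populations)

Answer: t = -4.1942, reject H₀

Derivation:
Pooled variance: s²_p = [27×13² + 27×10²]/(54) = 134.5000
s_p = 11.5974
SE = s_p×√(1/n₁ + 1/n₂) = 11.5974×√(1/28 + 1/28) = 3.0995
t = (x̄₁ - x̄₂)/SE = (65 - 78)/3.0995 = -4.1942
df = 54, t-critical = ±2.005
Decision: reject H₀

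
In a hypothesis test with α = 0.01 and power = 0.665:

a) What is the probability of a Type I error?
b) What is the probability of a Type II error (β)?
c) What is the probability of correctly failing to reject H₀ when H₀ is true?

a) Type I error probability = α = 0.01
b) Power = P(reject H₀ | H₁ true) = 1 - β = 0.665, so Type II error probability = β = 1 - Power = 0.335
c) P(fail to reject H₀ | H₀ true) = 1 - α = 0.99

Answer: a) 0.01, b) 0.335, c) 0.99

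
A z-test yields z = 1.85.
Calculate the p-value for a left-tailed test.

For z = 1.85:
p = P(Z < 1.85) = Φ(1.85) = 0.9678

Answer: p-value ≈ 0.9678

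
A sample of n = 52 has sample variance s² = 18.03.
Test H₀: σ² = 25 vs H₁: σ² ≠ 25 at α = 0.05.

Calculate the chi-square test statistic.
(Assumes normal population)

Answer: χ² = 36.7812, fail to reject H₀

Derivation:
df = n - 1 = 51
χ² = (n-1)s²/σ₀² = 51×18.03/25 = 36.7812
Critical values: χ²_{0.975,51} = 33.162, χ²_{0.025,51} = 72.616
Rejection region: χ² < 33.162 or χ² > 72.616
Decision: fail to reject H₀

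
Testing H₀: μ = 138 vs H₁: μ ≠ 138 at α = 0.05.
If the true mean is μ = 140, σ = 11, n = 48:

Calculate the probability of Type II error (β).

SE = σ/√n = 11/√48 = 1.5877
Critical values: μ₀ ± z_0.025×SE = 138 ± 1.960×1.5877
Acceptance region: (134.8881, 141.1119)
Under H₁ (μ = 140): z_high = (141.1119 - 140)/1.5877 = 0.7003, z_low = (134.8881 - 140)/1.5877 = -3.2197
β = P(not reject | H₁) = Φ(0.7003) - Φ(-3.2197) ≈ 0.7575

Answer: β ≈ 0.7575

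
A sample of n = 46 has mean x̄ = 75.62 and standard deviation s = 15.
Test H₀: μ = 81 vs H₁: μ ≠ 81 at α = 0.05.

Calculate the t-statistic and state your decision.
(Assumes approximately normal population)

Answer: t = -2.4326, reject H₀

Derivation:
df = n - 1 = 45
SE = s/√n = 15/√46 = 2.2116
t = (x̄ - μ₀)/SE = (75.62 - 81)/2.2116 = -2.4326
Critical value: t_{0.025,45} = ±2.014
p-value ≈ 0.0190
Decision: reject H₀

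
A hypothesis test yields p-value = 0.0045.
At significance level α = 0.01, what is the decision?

Answer: reject H₀

Derivation:
Compare p-value to α:
0.0045 < 0.01
Decision: reject H₀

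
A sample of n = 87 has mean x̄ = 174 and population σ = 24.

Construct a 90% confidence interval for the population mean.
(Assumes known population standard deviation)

Confidence level: 90%, α = 0.1
z_0.05 = 1.645
SE = σ/√n = 24/√87 = 2.5731
Margin of error = 1.645 × 2.5731 = 4.2327
CI: x̄ ± margin = 174 ± 4.2327
CI: (169.7673, 178.2327)

Answer: (169.7673, 178.2327)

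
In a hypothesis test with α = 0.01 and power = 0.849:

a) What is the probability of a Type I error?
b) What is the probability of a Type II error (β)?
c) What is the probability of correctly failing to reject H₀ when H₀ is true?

Answer: a) 0.01, b) 0.151, c) 0.99

Derivation:
a) Type I error probability = α = 0.01
b) Power = P(reject H₀ | H₁ true) = 1 - β = 0.849, so Type II error probability = β = 1 - Power = 0.151
c) P(fail to reject H₀ | H₀ true) = 1 - α = 0.99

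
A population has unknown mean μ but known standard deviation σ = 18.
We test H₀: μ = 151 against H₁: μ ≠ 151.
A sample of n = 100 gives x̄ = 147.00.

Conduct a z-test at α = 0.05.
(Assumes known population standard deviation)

Answer: z = -2.2222, reject H₀

Derivation:
Standard error: SE = σ/√n = 18/√100 = 1.8000
z-statistic: z = (x̄ - μ₀)/SE = (147.00 - 151)/1.8000 = -2.2222
Critical value: ±1.960
p-value = 0.0263
Decision: reject H₀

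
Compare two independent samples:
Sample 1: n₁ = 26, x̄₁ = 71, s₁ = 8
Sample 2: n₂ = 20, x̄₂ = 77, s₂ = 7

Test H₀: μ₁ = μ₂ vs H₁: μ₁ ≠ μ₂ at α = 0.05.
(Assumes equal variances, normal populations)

Answer: t = -2.6598, reject H₀

Derivation:
Pooled variance: s²_p = [25×8² + 19×7²]/(44) = 57.5227
s_p = 7.5844
SE = s_p×√(1/n₁ + 1/n₂) = 7.5844×√(1/26 + 1/20) = 2.2558
t = (x̄₁ - x̄₂)/SE = (71 - 77)/2.2558 = -2.6598
df = 44, t-critical = ±2.015
Decision: reject H₀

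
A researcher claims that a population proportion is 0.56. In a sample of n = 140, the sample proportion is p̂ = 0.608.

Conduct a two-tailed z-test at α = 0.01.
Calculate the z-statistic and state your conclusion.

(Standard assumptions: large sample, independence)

Answer: z = 1.1442, fail to reject H₀

Derivation:
H₀: p = 0.56, H₁: p ≠ 0.56
Standard error: SE = √(p₀(1-p₀)/n) = √(0.56×0.44/140) = 0.041952
z-statistic: z = (p̂ - p₀)/SE = (0.608 - 0.56)/0.041952 = 1.1442
Critical value: z_0.005 = ±2.576
p-value = 0.2525
Decision: fail to reject H₀ at α = 0.01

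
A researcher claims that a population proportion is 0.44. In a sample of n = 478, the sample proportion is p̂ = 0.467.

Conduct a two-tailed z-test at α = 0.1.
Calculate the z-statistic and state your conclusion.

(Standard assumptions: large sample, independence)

H₀: p = 0.44, H₁: p ≠ 0.44
Standard error: SE = √(p₀(1-p₀)/n) = √(0.44×0.56/478) = 0.022704
z-statistic: z = (p̂ - p₀)/SE = (0.467 - 0.44)/0.022704 = 1.1892
Critical value: z_0.05 = ±1.645
p-value = 0.2344
Decision: fail to reject H₀ at α = 0.1

Answer: z = 1.1892, fail to reject H₀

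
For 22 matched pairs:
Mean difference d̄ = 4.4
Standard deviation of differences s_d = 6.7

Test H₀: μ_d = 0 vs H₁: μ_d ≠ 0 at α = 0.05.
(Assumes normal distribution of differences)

Answer: t = 3.0804, reject H₀

Derivation:
df = n - 1 = 21
SE = s_d/√n = 6.7/√22 = 1.4284
t = d̄/SE = 4.4/1.4284 = 3.0804
Critical value: t_{0.025,21} = ±2.080
p-value ≈ 0.0057
Decision: reject H₀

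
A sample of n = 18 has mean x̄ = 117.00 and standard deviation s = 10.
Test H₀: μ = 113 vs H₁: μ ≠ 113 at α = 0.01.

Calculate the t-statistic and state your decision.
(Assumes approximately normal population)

df = n - 1 = 17
SE = s/√n = 10/√18 = 2.3570
t = (x̄ - μ₀)/SE = (117.00 - 113)/2.3570 = 1.6971
Critical value: t_{0.005,17} = ±2.898
p-value ≈ 0.1079
Decision: fail to reject H₀

Answer: t = 1.6971, fail to reject H₀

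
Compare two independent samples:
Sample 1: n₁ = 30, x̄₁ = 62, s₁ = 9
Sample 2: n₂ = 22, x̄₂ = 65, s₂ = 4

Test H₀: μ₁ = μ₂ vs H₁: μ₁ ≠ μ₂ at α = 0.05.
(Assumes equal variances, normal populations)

Pooled variance: s²_p = [29×9² + 21×4²]/(50) = 53.7000
s_p = 7.3280
SE = s_p×√(1/n₁ + 1/n₂) = 7.3280×√(1/30 + 1/22) = 2.0569
t = (x̄₁ - x̄₂)/SE = (62 - 65)/2.0569 = -1.4585
df = 50, t-critical = ±2.009
Decision: fail to reject H₀

Answer: t = -1.4585, fail to reject H₀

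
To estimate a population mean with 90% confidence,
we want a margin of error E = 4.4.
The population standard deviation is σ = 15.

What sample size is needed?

z_0.05 = 1.645
n = (z×σ/E)² = (1.645×15/4.4)²
n = 31.4492
Round up: n = 32

Answer: n = 32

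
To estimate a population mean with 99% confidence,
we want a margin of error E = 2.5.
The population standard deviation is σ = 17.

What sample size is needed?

Answer: n = 307

Derivation:
z_0.005 = 2.576
n = (z×σ/E)² = (2.576×17/2.5)²
n = 306.8383
Round up: n = 307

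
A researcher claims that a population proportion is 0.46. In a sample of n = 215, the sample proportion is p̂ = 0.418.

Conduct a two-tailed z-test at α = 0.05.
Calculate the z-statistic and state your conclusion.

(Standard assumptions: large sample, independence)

Answer: z = -1.2357, fail to reject H₀

Derivation:
H₀: p = 0.46, H₁: p ≠ 0.46
Standard error: SE = √(p₀(1-p₀)/n) = √(0.46×0.54/215) = 0.033990
z-statistic: z = (p̂ - p₀)/SE = (0.418 - 0.46)/0.033990 = -1.2357
Critical value: z_0.025 = ±1.960
p-value = 0.2166
Decision: fail to reject H₀ at α = 0.05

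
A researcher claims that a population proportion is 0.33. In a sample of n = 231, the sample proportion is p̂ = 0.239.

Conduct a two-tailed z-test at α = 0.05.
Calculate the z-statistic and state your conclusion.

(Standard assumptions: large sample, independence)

H₀: p = 0.33, H₁: p ≠ 0.33
Standard error: SE = √(p₀(1-p₀)/n) = √(0.33×0.67/231) = 0.030938
z-statistic: z = (p̂ - p₀)/SE = (0.239 - 0.33)/0.030938 = -2.9414
Critical value: z_0.025 = ±1.960
p-value = 0.0033
Decision: reject H₀ at α = 0.05

Answer: z = -2.9414, reject H₀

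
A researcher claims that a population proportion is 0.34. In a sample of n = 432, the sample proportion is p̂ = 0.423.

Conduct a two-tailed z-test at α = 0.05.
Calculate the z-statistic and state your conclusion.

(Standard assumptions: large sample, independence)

H₀: p = 0.34, H₁: p ≠ 0.34
Standard error: SE = √(p₀(1-p₀)/n) = √(0.34×0.66/432) = 0.022791
z-statistic: z = (p̂ - p₀)/SE = (0.423 - 0.34)/0.022791 = 3.6418
Critical value: z_0.025 = ±1.960
p-value = 0.0003
Decision: reject H₀ at α = 0.05

Answer: z = 3.6418, reject H₀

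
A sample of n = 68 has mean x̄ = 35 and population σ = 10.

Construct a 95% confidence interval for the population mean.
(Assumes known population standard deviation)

Answer: (32.6231, 37.3769)

Derivation:
Confidence level: 95%, α = 0.05
z_0.025 = 1.960
SE = σ/√n = 10/√68 = 1.2127
Margin of error = 1.960 × 1.2127 = 2.3769
CI: x̄ ± margin = 35 ± 2.3769
CI: (32.6231, 37.3769)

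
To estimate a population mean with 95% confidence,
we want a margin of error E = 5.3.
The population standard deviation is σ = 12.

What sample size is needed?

Answer: n = 20

Derivation:
z_0.025 = 1.960
n = (z×σ/E)² = (1.960×12/5.3)²
n = 19.6935
Round up: n = 20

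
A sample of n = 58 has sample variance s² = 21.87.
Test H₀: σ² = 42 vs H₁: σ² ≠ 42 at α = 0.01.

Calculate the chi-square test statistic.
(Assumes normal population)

Answer: χ² = 29.6807, reject H₀

Derivation:
df = n - 1 = 57
χ² = (n-1)s²/σ₀² = 57×21.87/42 = 29.6807
Critical values: χ²_{0.995,57} = 33.248, χ²_{0.005,57} = 88.236
Rejection region: χ² < 33.248 or χ² > 88.236
Decision: reject H₀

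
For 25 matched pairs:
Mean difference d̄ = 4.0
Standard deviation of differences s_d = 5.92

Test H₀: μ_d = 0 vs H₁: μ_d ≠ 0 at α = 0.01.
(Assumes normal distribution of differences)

Answer: t = 3.3784, reject H₀

Derivation:
df = n - 1 = 24
SE = s_d/√n = 5.92/√25 = 1.1840
t = d̄/SE = 4.0/1.1840 = 3.3784
Critical value: t_{0.005,24} = ±2.797
p-value ≈ 0.0025
Decision: reject H₀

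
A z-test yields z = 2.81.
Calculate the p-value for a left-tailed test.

Answer: p-value ≈ 0.9975

Derivation:
For z = 2.81:
p = P(Z < 2.81) = Φ(2.81) = 0.9975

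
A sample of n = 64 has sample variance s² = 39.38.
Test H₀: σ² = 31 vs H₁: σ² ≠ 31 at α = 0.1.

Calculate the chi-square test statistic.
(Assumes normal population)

Answer: χ² = 80.0303, fail to reject H₀

Derivation:
df = n - 1 = 63
χ² = (n-1)s²/σ₀² = 63×39.38/31 = 80.0303
Critical values: χ²_{0.95,63} = 45.741, χ²_{0.05,63} = 82.529
Rejection region: χ² < 45.741 or χ² > 82.529
Decision: fail to reject H₀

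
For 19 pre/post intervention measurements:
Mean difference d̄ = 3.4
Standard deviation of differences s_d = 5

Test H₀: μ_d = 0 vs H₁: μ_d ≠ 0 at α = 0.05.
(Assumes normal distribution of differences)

df = n - 1 = 18
SE = s_d/√n = 5/√19 = 1.1471
t = d̄/SE = 3.4/1.1471 = 2.9640
Critical value: t_{0.025,18} = ±2.101
p-value ≈ 0.0083
Decision: reject H₀

Answer: t = 2.9640, reject H₀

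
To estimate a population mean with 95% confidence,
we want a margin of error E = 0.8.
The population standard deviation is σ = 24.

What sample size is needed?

Answer: n = 3458

Derivation:
z_0.025 = 1.960
n = (z×σ/E)² = (1.960×24/0.8)²
n = 3457.4400
Round up: n = 3458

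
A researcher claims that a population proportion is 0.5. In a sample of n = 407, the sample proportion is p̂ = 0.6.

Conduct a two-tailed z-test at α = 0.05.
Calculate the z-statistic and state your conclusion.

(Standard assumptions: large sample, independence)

H₀: p = 0.5, H₁: p ≠ 0.5
Standard error: SE = √(p₀(1-p₀)/n) = √(0.5×0.5/407) = 0.024784
z-statistic: z = (p̂ - p₀)/SE = (0.6 - 0.5)/0.024784 = 4.0349
Critical value: z_0.025 = ±1.960
p-value = 0.0001
Decision: reject H₀ at α = 0.05

Answer: z = 4.0349, reject H₀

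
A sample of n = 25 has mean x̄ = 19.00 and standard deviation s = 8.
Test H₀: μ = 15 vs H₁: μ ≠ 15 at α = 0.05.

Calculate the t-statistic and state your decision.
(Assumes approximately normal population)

df = n - 1 = 24
SE = s/√n = 8/√25 = 1.6000
t = (x̄ - μ₀)/SE = (19.00 - 15)/1.6000 = 2.5000
Critical value: t_{0.025,24} = ±2.064
p-value ≈ 0.0197
Decision: reject H₀

Answer: t = 2.5000, reject H₀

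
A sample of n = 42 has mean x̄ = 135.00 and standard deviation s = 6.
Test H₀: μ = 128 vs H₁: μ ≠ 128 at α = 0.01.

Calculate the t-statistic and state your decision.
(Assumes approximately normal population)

Answer: t = 7.5610, reject H₀

Derivation:
df = n - 1 = 41
SE = s/√n = 6/√42 = 0.9258
t = (x̄ - μ₀)/SE = (135.00 - 128)/0.9258 = 7.5610
Critical value: t_{0.005,41} = ±2.701
p-value < 0.0001
Decision: reject H₀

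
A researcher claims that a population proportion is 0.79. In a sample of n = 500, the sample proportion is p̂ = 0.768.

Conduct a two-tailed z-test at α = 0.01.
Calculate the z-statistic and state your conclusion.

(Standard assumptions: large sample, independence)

Answer: z = -1.2078, fail to reject H₀

Derivation:
H₀: p = 0.79, H₁: p ≠ 0.79
Standard error: SE = √(p₀(1-p₀)/n) = √(0.79×0.21/500) = 0.018215
z-statistic: z = (p̂ - p₀)/SE = (0.768 - 0.79)/0.018215 = -1.2078
Critical value: z_0.005 = ±2.576
p-value = 0.2271
Decision: fail to reject H₀ at α = 0.01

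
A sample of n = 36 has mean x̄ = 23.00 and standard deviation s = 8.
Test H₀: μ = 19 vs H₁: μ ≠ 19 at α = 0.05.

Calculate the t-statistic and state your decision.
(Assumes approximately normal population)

Answer: t = 3.0001, reject H₀

Derivation:
df = n - 1 = 35
SE = s/√n = 8/√36 = 1.3333
t = (x̄ - μ₀)/SE = (23.00 - 19)/1.3333 = 3.0001
Critical value: t_{0.025,35} = ±2.030
p-value ≈ 0.0049
Decision: reject H₀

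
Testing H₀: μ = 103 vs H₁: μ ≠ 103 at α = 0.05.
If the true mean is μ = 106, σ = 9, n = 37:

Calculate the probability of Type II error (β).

Answer: β ≈ 0.4730

Derivation:
SE = σ/√n = 9/√37 = 1.4796
Critical values: μ₀ ± z_0.025×SE = 103 ± 1.960×1.4796
Acceptance region: (100.1000, 105.9000)
Under H₁ (μ = 106): z_high = (105.9000 - 106)/1.4796 = -0.0676, z_low = (100.1000 - 106)/1.4796 = -3.9876
β = P(not reject | H₁) = Φ(-0.0676) - Φ(-3.9876) ≈ 0.4730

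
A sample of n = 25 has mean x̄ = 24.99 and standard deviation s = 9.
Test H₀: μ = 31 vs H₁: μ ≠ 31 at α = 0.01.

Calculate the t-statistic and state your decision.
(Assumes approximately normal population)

Answer: t = -3.3389, reject H₀

Derivation:
df = n - 1 = 24
SE = s/√n = 9/√25 = 1.8000
t = (x̄ - μ₀)/SE = (24.99 - 31)/1.8000 = -3.3389
Critical value: t_{0.005,24} = ±2.797
p-value ≈ 0.0027
Decision: reject H₀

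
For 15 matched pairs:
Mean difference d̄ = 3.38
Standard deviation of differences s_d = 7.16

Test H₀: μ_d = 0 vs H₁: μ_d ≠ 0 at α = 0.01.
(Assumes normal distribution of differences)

Answer: t = 1.8283, fail to reject H₀

Derivation:
df = n - 1 = 14
SE = s_d/√n = 7.16/√15 = 1.8487
t = d̄/SE = 3.38/1.8487 = 1.8283
Critical value: t_{0.005,14} = ±2.977
p-value ≈ 0.0889
Decision: fail to reject H₀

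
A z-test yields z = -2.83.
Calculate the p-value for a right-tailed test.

Answer: p-value ≈ 0.9977

Derivation:
For z = -2.83:
p = P(Z > -2.83) = 1 - Φ(-2.83) = 0.9977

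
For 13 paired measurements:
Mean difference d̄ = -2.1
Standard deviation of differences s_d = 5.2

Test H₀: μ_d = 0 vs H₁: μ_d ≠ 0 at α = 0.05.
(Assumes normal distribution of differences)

df = n - 1 = 12
SE = s_d/√n = 5.2/√13 = 1.4422
t = d̄/SE = -2.1/1.4422 = -1.4561
Critical value: t_{0.025,12} = ±2.179
p-value ≈ 0.1710
Decision: fail to reject H₀

Answer: t = -1.4561, fail to reject H₀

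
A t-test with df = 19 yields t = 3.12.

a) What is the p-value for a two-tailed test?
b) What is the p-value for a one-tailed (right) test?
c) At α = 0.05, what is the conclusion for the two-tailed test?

Answer: a) 0.0056, b) 0.0028, c) reject H₀

Derivation:
Using t-distribution with df = 19:
a) Two-tailed: p = 2×P(T > 3.12) = 0.0056
b) One-tailed: p = P(T > 3.12) = 0.0028
c) 0.0056 < 0.05, reject H₀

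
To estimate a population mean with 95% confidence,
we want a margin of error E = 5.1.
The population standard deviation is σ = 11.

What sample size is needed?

z_0.025 = 1.960
n = (z×σ/E)² = (1.960×11/5.1)²
n = 17.8713
Round up: n = 18

Answer: n = 18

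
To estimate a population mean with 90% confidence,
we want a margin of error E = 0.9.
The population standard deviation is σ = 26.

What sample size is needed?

Answer: n = 2259

Derivation:
z_0.05 = 1.645
n = (z×σ/E)² = (1.645×26/0.9)²
n = 2258.3616
Round up: n = 2259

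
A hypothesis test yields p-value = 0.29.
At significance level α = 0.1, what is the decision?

Answer: fail to reject H₀

Derivation:
Compare p-value to α:
0.29 ≥ 0.1
Decision: fail to reject H₀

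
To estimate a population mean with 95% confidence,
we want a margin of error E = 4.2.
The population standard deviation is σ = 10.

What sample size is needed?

Answer: n = 22

Derivation:
z_0.025 = 1.960
n = (z×σ/E)² = (1.960×10/4.2)²
n = 21.7778
Round up: n = 22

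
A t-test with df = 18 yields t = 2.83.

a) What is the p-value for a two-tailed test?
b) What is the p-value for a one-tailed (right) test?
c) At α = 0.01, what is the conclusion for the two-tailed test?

Using t-distribution with df = 18:
a) Two-tailed: p = 2×P(T > 2.83) = 0.0111
b) One-tailed: p = P(T > 2.83) = 0.0055
c) 0.0111 ≥ 0.01, fail to reject H₀

Answer: a) 0.0111, b) 0.0055, c) fail to reject H₀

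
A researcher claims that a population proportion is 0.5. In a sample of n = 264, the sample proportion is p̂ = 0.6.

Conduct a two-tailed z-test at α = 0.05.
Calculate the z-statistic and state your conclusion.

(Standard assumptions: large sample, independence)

Answer: z = 3.2496, reject H₀

Derivation:
H₀: p = 0.5, H₁: p ≠ 0.5
Standard error: SE = √(p₀(1-p₀)/n) = √(0.5×0.5/264) = 0.030773
z-statistic: z = (p̂ - p₀)/SE = (0.6 - 0.5)/0.030773 = 3.2496
Critical value: z_0.025 = ±1.960
p-value = 0.0012
Decision: reject H₀ at α = 0.05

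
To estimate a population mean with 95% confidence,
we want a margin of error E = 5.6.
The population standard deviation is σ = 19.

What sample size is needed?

z_0.025 = 1.960
n = (z×σ/E)² = (1.960×19/5.6)²
n = 44.2225
Round up: n = 45

Answer: n = 45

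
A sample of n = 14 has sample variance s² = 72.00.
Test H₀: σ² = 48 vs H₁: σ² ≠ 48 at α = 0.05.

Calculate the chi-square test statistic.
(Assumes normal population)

df = n - 1 = 13
χ² = (n-1)s²/σ₀² = 13×72.00/48 = 19.5000
Critical values: χ²_{0.975,13} = 5.009, χ²_{0.025,13} = 24.736
Rejection region: χ² < 5.009 or χ² > 24.736
Decision: fail to reject H₀

Answer: χ² = 19.5000, fail to reject H₀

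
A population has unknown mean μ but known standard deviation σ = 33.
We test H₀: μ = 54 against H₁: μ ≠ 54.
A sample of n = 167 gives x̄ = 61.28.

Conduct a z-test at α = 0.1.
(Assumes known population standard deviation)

Answer: z = 2.8509, reject H₀

Derivation:
Standard error: SE = σ/√n = 33/√167 = 2.5536
z-statistic: z = (x̄ - μ₀)/SE = (61.28 - 54)/2.5536 = 2.8509
Critical value: ±1.645
p-value = 0.0044
Decision: reject H₀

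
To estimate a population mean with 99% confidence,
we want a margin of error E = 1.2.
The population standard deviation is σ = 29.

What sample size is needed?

z_0.005 = 2.576
n = (z×σ/E)² = (2.576×29/1.2)²
n = 3875.4775
Round up: n = 3876

Answer: n = 3876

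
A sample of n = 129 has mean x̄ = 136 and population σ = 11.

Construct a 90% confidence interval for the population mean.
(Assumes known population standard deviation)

Confidence level: 90%, α = 0.1
z_0.05 = 1.645
SE = σ/√n = 11/√129 = 0.9685
Margin of error = 1.645 × 0.9685 = 1.5932
CI: x̄ ± margin = 136 ± 1.5932
CI: (134.4068, 137.5932)

Answer: (134.4068, 137.5932)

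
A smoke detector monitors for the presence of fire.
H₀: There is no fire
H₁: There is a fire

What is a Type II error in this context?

Type I error: rejecting H₀ when it is actually true (false positive).
Type II error: failing to reject H₀ when H₁ is actually true (false negative).

Answer: The alarm fails to sound when there actually is a fire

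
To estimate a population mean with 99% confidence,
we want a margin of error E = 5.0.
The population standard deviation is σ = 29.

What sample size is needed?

z_0.005 = 2.576
n = (z×σ/E)² = (2.576×29/5.0)²
n = 223.2275
Round up: n = 224

Answer: n = 224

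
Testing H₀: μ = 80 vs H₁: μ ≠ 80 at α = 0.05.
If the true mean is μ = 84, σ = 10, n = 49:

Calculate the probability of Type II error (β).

Answer: β ≈ 0.2005

Derivation:
SE = σ/√n = 10/√49 = 1.4286
Critical values: μ₀ ± z_0.025×SE = 80 ± 1.960×1.4286
Acceptance region: (77.1999, 82.8001)
Under H₁ (μ = 84): z_high = (82.8001 - 84)/1.4286 = -0.8399, z_low = (77.1999 - 84)/1.4286 = -4.7600
β = P(not reject | H₁) = Φ(-0.8399) - Φ(-4.7600) ≈ 0.2005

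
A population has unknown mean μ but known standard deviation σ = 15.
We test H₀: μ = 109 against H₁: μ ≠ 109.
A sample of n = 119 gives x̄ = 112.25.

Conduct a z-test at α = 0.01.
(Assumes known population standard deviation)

Standard error: SE = σ/√n = 15/√119 = 1.3750
z-statistic: z = (x̄ - μ₀)/SE = (112.25 - 109)/1.3750 = 2.3636
Critical value: ±2.576
p-value = 0.0181
Decision: fail to reject H₀

Answer: z = 2.3636, fail to reject H₀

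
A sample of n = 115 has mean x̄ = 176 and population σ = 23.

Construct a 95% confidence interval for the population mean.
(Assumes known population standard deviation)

Confidence level: 95%, α = 0.05
z_0.025 = 1.960
SE = σ/√n = 23/√115 = 2.1448
Margin of error = 1.960 × 2.1448 = 4.2038
CI: x̄ ± margin = 176 ± 4.2038
CI: (171.7962, 180.2038)

Answer: (171.7962, 180.2038)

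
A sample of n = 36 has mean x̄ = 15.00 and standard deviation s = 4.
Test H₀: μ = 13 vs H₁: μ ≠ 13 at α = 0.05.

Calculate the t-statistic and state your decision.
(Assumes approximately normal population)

Answer: t = 2.9999, reject H₀

Derivation:
df = n - 1 = 35
SE = s/√n = 4/√36 = 0.6667
t = (x̄ - μ₀)/SE = (15.00 - 13)/0.6667 = 2.9999
Critical value: t_{0.025,35} = ±2.030
p-value ≈ 0.0050
Decision: reject H₀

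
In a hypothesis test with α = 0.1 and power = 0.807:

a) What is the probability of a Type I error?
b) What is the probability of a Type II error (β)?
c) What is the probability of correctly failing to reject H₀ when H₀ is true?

a) Type I error probability = α = 0.1
b) Power = P(reject H₀ | H₁ true) = 1 - β = 0.807, so Type II error probability = β = 1 - Power = 0.193
c) P(fail to reject H₀ | H₀ true) = 1 - α = 0.9

Answer: a) 0.1, b) 0.193, c) 0.9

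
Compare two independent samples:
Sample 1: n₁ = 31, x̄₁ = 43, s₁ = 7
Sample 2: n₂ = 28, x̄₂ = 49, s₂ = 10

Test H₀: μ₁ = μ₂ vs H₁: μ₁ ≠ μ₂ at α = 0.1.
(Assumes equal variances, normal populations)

Answer: t = -2.6907, reject H₀

Derivation:
Pooled variance: s²_p = [30×7² + 27×10²]/(57) = 73.1579
s_p = 8.5532
SE = s_p×√(1/n₁ + 1/n₂) = 8.5532×√(1/31 + 1/28) = 2.2299
t = (x̄₁ - x̄₂)/SE = (43 - 49)/2.2299 = -2.6907
df = 57, t-critical = ±1.672
Decision: reject H₀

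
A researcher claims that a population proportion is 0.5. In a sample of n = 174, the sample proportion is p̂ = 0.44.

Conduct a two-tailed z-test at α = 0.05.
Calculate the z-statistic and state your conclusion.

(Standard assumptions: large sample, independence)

Answer: z = -1.5829, fail to reject H₀

Derivation:
H₀: p = 0.5, H₁: p ≠ 0.5
Standard error: SE = √(p₀(1-p₀)/n) = √(0.5×0.5/174) = 0.037905
z-statistic: z = (p̂ - p₀)/SE = (0.44 - 0.5)/0.037905 = -1.5829
Critical value: z_0.025 = ±1.960
p-value = 0.1134
Decision: fail to reject H₀ at α = 0.05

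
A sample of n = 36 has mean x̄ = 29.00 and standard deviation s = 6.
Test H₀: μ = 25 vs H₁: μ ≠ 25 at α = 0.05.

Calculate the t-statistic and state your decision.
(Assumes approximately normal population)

Answer: t = 4.0000, reject H₀

Derivation:
df = n - 1 = 35
SE = s/√n = 6/√36 = 1.0000
t = (x̄ - μ₀)/SE = (29.00 - 25)/1.0000 = 4.0000
Critical value: t_{0.025,35} = ±2.030
p-value ≈ 0.0003
Decision: reject H₀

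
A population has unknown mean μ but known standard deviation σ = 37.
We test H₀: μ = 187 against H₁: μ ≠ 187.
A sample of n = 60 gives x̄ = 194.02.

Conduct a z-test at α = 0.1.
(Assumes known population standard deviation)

Standard error: SE = σ/√n = 37/√60 = 4.7767
z-statistic: z = (x̄ - μ₀)/SE = (194.02 - 187)/4.7767 = 1.4696
Critical value: ±1.645
p-value = 0.1417
Decision: fail to reject H₀

Answer: z = 1.4696, fail to reject H₀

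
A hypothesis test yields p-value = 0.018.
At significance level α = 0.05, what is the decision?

Compare p-value to α:
0.018 < 0.05
Decision: reject H₀

Answer: reject H₀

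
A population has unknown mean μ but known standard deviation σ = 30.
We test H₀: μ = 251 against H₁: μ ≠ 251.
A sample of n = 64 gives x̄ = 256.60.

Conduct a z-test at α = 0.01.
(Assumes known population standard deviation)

Answer: z = 1.4933, fail to reject H₀

Derivation:
Standard error: SE = σ/√n = 30/√64 = 3.7500
z-statistic: z = (x̄ - μ₀)/SE = (256.60 - 251)/3.7500 = 1.4933
Critical value: ±2.576
p-value = 0.1354
Decision: fail to reject H₀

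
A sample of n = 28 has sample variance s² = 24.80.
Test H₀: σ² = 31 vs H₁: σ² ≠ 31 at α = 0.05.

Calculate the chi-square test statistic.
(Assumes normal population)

Answer: χ² = 21.6000, fail to reject H₀

Derivation:
df = n - 1 = 27
χ² = (n-1)s²/σ₀² = 27×24.80/31 = 21.6000
Critical values: χ²_{0.975,27} = 14.573, χ²_{0.025,27} = 43.195
Rejection region: χ² < 14.573 or χ² > 43.195
Decision: fail to reject H₀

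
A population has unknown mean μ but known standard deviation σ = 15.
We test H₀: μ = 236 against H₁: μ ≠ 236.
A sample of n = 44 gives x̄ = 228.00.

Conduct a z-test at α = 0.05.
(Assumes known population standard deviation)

Standard error: SE = σ/√n = 15/√44 = 2.2613
z-statistic: z = (x̄ - μ₀)/SE = (228.00 - 236)/2.2613 = -3.5378
Critical value: ±1.960
p-value = 0.0004
Decision: reject H₀

Answer: z = -3.5378, reject H₀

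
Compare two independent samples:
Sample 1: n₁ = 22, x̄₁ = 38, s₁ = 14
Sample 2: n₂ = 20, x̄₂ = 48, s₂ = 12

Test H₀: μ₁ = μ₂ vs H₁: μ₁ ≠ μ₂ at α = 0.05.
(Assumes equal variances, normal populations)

Pooled variance: s²_p = [21×14² + 19×12²]/(40) = 171.3000
s_p = 13.0882
SE = s_p×√(1/n₁ + 1/n₂) = 13.0882×√(1/22 + 1/20) = 4.0437
t = (x̄₁ - x̄₂)/SE = (38 - 48)/4.0437 = -2.4730
df = 40, t-critical = ±2.021
Decision: reject H₀

Answer: t = -2.4730, reject H₀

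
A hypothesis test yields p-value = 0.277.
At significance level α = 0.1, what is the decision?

Answer: fail to reject H₀

Derivation:
Compare p-value to α:
0.277 ≥ 0.1
Decision: fail to reject H₀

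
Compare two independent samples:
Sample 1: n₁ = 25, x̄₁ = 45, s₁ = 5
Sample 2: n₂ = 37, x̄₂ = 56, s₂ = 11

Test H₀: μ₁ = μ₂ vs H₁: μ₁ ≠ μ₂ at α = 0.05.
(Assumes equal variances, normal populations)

Pooled variance: s²_p = [24×5² + 36×11²]/(60) = 82.6000
s_p = 9.0885
SE = s_p×√(1/n₁ + 1/n₂) = 9.0885×√(1/25 + 1/37) = 2.3530
t = (x̄₁ - x̄₂)/SE = (45 - 56)/2.3530 = -4.6749
df = 60, t-critical = ±2.000
Decision: reject H₀

Answer: t = -4.6749, reject H₀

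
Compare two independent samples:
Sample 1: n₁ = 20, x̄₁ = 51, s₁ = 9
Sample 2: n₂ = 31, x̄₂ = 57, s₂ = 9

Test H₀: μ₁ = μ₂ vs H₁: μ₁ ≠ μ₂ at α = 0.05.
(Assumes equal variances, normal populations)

Pooled variance: s²_p = [19×9² + 30×9²]/(49) = 81.0000
s_p = 9.0000
SE = s_p×√(1/n₁ + 1/n₂) = 9.0000×√(1/20 + 1/31) = 2.5813
t = (x̄₁ - x̄₂)/SE = (51 - 57)/2.5813 = -2.3244
df = 49, t-critical = ±2.010
Decision: reject H₀

Answer: t = -2.3244, reject H₀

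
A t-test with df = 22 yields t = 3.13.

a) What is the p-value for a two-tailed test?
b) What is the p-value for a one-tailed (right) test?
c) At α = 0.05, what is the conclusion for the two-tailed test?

Using t-distribution with df = 22:
a) Two-tailed: p = 2×P(T > 3.13) = 0.0049
b) One-tailed: p = P(T > 3.13) = 0.0024
c) 0.0049 < 0.05, reject H₀

Answer: a) 0.0049, b) 0.0024, c) reject H₀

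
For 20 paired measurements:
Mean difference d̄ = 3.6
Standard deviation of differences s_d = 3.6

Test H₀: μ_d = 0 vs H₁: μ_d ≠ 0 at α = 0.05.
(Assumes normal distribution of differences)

Answer: t = 4.4720, reject H₀

Derivation:
df = n - 1 = 19
SE = s_d/√n = 3.6/√20 = 0.8050
t = d̄/SE = 3.6/0.8050 = 4.4720
Critical value: t_{0.025,19} = ±2.093
p-value ≈ 0.0003
Decision: reject H₀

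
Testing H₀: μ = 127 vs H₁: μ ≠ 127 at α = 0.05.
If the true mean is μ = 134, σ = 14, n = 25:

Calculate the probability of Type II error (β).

Answer: β ≈ 0.2946

Derivation:
SE = σ/√n = 14/√25 = 2.8000
Critical values: μ₀ ± z_0.025×SE = 127 ± 1.960×2.8000
Acceptance region: (121.5120, 132.4880)
Under H₁ (μ = 134): z_high = (132.4880 - 134)/2.8000 = -0.5400, z_low = (121.5120 - 134)/2.8000 = -4.4600
β = P(not reject | H₁) = Φ(-0.5400) - Φ(-4.4600) ≈ 0.2946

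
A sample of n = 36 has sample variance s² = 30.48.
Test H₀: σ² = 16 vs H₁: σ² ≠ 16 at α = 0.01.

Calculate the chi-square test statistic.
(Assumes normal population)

Answer: χ² = 66.6750, reject H₀

Derivation:
df = n - 1 = 35
χ² = (n-1)s²/σ₀² = 35×30.48/16 = 66.6750
Critical values: χ²_{0.995,35} = 17.192, χ²_{0.005,35} = 60.275
Rejection region: χ² < 17.192 or χ² > 60.275
Decision: reject H₀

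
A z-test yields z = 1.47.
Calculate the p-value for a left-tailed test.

For z = 1.47:
p = P(Z < 1.47) = Φ(1.47) = 0.9292

Answer: p-value ≈ 0.9292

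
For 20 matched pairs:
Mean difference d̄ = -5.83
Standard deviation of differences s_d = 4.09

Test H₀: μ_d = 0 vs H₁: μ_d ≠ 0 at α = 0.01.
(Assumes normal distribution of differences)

df = n - 1 = 19
SE = s_d/√n = 4.09/√20 = 0.9146
t = d̄/SE = -5.83/0.9146 = -6.3744
Critical value: t_{0.005,19} = ±2.861
p-value < 0.0001
Decision: reject H₀

Answer: t = -6.3744, reject H₀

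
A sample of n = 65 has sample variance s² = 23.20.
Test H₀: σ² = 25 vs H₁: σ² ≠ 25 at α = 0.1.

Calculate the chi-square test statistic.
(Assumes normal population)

Answer: χ² = 59.3920, fail to reject H₀

Derivation:
df = n - 1 = 64
χ² = (n-1)s²/σ₀² = 64×23.20/25 = 59.3920
Critical values: χ²_{0.95,64} = 46.595, χ²_{0.05,64} = 83.675
Rejection region: χ² < 46.595 or χ² > 83.675
Decision: fail to reject H₀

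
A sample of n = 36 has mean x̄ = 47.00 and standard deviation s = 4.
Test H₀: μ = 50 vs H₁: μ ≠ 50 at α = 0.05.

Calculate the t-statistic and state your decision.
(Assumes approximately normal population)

df = n - 1 = 35
SE = s/√n = 4/√36 = 0.6667
t = (x̄ - μ₀)/SE = (47.00 - 50)/0.6667 = -4.4998
Critical value: t_{0.025,35} = ±2.030
p-value ≈ 0.0001
Decision: reject H₀

Answer: t = -4.4998, reject H₀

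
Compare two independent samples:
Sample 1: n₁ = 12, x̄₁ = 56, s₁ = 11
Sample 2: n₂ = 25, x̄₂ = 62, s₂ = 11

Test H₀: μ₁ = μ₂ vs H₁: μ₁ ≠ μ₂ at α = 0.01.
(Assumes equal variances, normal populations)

Pooled variance: s²_p = [11×11² + 24×11²]/(35) = 121.0000
s_p = 11.0000
SE = s_p×√(1/n₁ + 1/n₂) = 11.0000×√(1/12 + 1/25) = 3.8631
t = (x̄₁ - x̄₂)/SE = (56 - 62)/3.8631 = -1.5532
df = 35, t-critical = ±2.724
Decision: fail to reject H₀

Answer: t = -1.5532, fail to reject H₀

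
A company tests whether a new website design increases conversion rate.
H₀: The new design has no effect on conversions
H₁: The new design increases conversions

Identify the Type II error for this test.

A Type I error (probability α) occurs when we reject a true H₀.
A Type II error (probability β) occurs when we fail to reject a false H₀.

Answer: Keeping the old design when the new one would have increased conversions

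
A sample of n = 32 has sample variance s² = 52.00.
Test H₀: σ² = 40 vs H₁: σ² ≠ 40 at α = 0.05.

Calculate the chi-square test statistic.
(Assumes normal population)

df = n - 1 = 31
χ² = (n-1)s²/σ₀² = 31×52.00/40 = 40.3000
Critical values: χ²_{0.975,31} = 17.539, χ²_{0.025,31} = 48.232
Rejection region: χ² < 17.539 or χ² > 48.232
Decision: fail to reject H₀

Answer: χ² = 40.3000, fail to reject H₀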